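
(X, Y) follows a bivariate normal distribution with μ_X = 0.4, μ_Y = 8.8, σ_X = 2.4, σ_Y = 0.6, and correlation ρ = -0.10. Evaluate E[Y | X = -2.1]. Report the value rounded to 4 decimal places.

8.8625

For a bivariate normal, E[Y | X=x] = μ_Y + ρ·(σ_Y/σ_X)·(x − μ_X).
E[Y | X=-2.1] = 8.8 + (-0.10)·(0.6/2.4)·(-2.1 − (0.4)) = 8.8 + (-0.025)·(-2.5) = 8.8625.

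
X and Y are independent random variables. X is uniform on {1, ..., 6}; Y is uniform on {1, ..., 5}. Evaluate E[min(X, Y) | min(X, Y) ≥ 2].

3

P(min(X, Y) ≥ 2) = 2/3.
Summing min(X,Y)·P(x,y) over outcomes with min(X, Y) ≥ 2 gives 2.
E[min(X, Y) | min(X, Y) ≥ 2] = (2) / (2/3) = 3.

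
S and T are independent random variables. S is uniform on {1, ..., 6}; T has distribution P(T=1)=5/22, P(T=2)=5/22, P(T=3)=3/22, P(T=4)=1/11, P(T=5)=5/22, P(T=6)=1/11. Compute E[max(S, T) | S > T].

P(S > T) = 21/44.
Summing max(S,T)·P(x,y) over outcomes with S > T gives 287/132.
E[max(S, T) | S > T] = (287/132) / (21/44) = 41/9.

41/9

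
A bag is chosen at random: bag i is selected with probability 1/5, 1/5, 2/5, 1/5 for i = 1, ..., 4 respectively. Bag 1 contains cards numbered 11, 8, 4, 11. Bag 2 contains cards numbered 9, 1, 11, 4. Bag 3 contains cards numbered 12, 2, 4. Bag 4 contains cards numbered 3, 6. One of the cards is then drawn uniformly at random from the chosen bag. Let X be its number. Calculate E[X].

E[X | bag 1] = (11+8+4+11)/4 = 17/2.
E[X | bag 2] = (9+1+11+4)/4 = 25/4.
E[X | bag 3] = (12+2+4)/3 = 6.
E[X | bag 4] = (3+6)/2 = 9/2.
E[X] = (1/5)·(17/2) + (1/5)·(25/4) + (2/5)·(6) + (1/5)·(9/2) = 25/4.

25/4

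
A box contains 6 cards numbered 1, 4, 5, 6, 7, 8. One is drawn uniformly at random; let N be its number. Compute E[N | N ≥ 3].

6

P(N ≥ 3) = 5/6.
Σ over the event: 4·1/6 + 5·1/6 + 6·1/6 + 7·1/6 + 8·1/6 = 5.
E[N | N ≥ 3] = (5) / (5/6) = 6.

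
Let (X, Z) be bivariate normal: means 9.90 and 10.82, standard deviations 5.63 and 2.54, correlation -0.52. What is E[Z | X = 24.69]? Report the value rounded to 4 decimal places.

E[Z | X=x] = μ_Z + ρ(σ_Z/σ_X)(x − μ_X) for jointly normal variables.
E[Z | X=24.69] = 10.82 + (-0.52)·(2.54/5.63)·(24.69 − (9.90)) = 10.82 + (-0.2346)·(14.79) = 7.3503.

7.3503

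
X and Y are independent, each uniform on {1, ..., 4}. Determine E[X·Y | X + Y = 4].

Outcomes with X + Y = 4: (1,3), (2,2), (3,1), each with probability 1/16.
E[X·Y | X + Y = 4] = (3 + 4 + 3) / 3 = 10/3.

10/3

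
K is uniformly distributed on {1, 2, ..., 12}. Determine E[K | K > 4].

17/2

Given K > 4, K is equally likely to be any of {5, 6, 7, 8, 9, 10, 11, 12}.
E[K | K > 4] = (5 + 6 + 7 + 8 + 9 + 10 + 11 + 12) / 8 = 17/2.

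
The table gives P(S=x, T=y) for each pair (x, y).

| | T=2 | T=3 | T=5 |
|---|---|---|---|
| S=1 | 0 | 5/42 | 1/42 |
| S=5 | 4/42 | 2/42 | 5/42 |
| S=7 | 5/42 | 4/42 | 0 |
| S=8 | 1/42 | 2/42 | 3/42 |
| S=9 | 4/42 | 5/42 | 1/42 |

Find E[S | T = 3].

P(T = 3) = 3/7.
Σ S·P over the event = 1·(5/42) + 5·(2/42) + 7·(4/42) + 8·(2/42) + 9·(5/42) = 52/21.
E[S | T = 3] = (52/21) / (3/7) = 52/9.

52/9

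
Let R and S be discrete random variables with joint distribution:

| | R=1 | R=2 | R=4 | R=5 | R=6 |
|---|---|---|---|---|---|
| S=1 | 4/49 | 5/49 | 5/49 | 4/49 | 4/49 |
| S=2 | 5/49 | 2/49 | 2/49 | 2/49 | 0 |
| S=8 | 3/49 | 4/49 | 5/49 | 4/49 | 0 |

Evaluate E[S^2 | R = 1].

18

P(R = 1) = 12/49.
Σ S^2·P over the event = 1·(4/49) + 4·(5/49) + 64·(3/49) = 216/49.
E[S^2 | R = 1] = (216/49) / (12/49) = 18.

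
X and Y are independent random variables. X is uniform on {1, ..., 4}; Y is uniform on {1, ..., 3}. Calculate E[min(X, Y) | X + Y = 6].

5/2

Outcomes with X + Y = 6: (3,3), (4,2), each with probability 1/12.
E[min(X, Y) | X + Y = 6] = (3 + 2) / 2 = 5/2.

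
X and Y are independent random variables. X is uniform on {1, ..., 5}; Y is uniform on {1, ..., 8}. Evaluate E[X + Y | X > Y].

Outcomes with X > Y: (2,1), (3,1), (3,2), (4,1), (4,2), (4,3), (5,1), (5,2), (5,3), (5,4), each with probability 1/40.
E[X + Y | X > Y] = (3 + 4 + 5 + 5 + 6 + 7 + 6 + 7 + 8 + 9) / 10 = 6.

6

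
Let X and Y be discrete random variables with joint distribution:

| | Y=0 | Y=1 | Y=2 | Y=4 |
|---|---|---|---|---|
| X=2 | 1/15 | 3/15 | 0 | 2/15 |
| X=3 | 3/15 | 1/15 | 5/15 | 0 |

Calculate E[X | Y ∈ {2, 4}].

19/7

P(Y ∈ {2, 4}) = 7/15.
Σ X·P over the event = 2·(2/15) + 3·(5/15) = 19/15.
E[X | Y ∈ {2, 4}] = (19/15) / (7/15) = 19/7.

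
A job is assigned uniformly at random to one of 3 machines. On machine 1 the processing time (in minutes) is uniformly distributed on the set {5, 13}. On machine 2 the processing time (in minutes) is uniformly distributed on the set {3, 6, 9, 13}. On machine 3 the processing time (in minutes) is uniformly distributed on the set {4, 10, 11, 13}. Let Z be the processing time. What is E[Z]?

35/4

E[Z | machine 1] = (5+13)/2 = 9.
E[Z | machine 2] = (3+6+9+13)/4 = 31/4.
E[Z | machine 3] = (4+10+11+13)/4 = 19/2.
E[Z] = (1/3)·(9) + (1/3)·(31/4) + (1/3)·(19/2) = 35/4.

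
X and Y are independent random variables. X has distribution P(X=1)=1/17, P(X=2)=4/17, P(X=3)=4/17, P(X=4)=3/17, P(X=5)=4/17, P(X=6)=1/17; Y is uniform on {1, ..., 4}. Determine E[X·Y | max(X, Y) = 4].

P(max(X, Y) = 4) = 21/68.
Summing XY·P(x,y) over outcomes with max(X, Y) = 4 gives 3.
E[X·Y | max(X, Y) = 4] = (3) / (21/68) = 68/7.

68/7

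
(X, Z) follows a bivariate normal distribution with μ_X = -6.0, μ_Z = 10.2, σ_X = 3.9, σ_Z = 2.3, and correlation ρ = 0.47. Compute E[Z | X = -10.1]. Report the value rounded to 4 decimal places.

9.0636

For a bivariate normal, E[Z | X=x] = μ_Z + ρ·(σ_Z/σ_X)·(x − μ_X).
E[Z | X=-10.1] = 10.2 + (0.47)·(2.3/3.9)·(-10.1 − (-6.0)) = 10.2 + (0.27718)·(-4.1) = 9.0636.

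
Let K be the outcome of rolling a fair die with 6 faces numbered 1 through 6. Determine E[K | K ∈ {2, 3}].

P(K ∈ {2, 3}) = 1/3.
Σ over the event: 2·1/6 + 3·1/6 = 5/6.
E[K | K ∈ {2, 3}] = (5/6) / (1/3) = 5/2.

5/2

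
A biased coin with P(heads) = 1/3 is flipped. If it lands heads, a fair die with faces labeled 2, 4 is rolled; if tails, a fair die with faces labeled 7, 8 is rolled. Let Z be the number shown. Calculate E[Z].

E[Z | heads] = (2+4)/2 = 3.
E[Z | tails] = (7+8)/2 = 15/2.
E[Z] = (1/3)·(3) + (2/3)·(15/2) = 6.

6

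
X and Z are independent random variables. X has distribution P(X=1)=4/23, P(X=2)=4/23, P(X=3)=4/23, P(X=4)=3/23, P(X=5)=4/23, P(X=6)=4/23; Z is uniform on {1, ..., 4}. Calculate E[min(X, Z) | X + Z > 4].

P(X + Z > 4) = 17/23.
Summing min(X,Z)·P(x,y) over outcomes with X + Z > 4 gives 81/46.
E[min(X, Z) | X + Z > 4] = (81/46) / (17/23) = 81/34.

81/34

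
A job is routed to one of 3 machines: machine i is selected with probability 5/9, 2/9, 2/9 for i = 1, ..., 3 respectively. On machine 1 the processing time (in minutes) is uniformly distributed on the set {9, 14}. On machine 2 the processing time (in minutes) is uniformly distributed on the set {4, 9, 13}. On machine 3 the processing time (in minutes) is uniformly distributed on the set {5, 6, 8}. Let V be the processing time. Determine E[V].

E[V | machine 1] = (9+14)/2 = 23/2.
E[V | machine 2] = (4+9+13)/3 = 26/3.
E[V | machine 3] = (5+6+8)/3 = 19/3.
E[V] = (5/9)·(23/2) + (2/9)·(26/3) + (2/9)·(19/3) = 175/18.

175/18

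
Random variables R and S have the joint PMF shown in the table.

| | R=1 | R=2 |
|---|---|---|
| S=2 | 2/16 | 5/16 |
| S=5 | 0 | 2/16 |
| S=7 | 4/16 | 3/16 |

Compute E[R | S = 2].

12/7

P(S = 2) = 7/16.
Summing R·P(R=x,S=y) over the conditioning event gives 3/4.
E[R | S = 2] = (3/4) / (7/16) = 12/7.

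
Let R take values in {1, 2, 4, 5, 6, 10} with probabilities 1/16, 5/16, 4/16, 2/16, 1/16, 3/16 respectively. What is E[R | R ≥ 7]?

10

P(R ≥ 7) = 3/16.
Σ over the event: 10·3/16 = 15/8.
E[R | R ≥ 7] = (15/8) / (3/16) = 10.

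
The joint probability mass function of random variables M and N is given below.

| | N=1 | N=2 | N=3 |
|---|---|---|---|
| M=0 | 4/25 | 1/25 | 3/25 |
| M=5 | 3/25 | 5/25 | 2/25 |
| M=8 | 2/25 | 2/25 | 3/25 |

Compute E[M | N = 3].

17/4

P(N = 3) = 8/25.
Σ M·P over the event = 0·(3/25) + 5·(2/25) + 8·(3/25) = 34/25.
E[M | N = 3] = (34/25) / (8/25) = 17/4.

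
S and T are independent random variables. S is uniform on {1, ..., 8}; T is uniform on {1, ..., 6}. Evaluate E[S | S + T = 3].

P(S + T = 3) = 1/24.
Summing S·P(x,y) over outcomes with S + T = 3 gives 1/16.
E[S | S + T = 3] = (1/16) / (1/24) = 3/2.

3/2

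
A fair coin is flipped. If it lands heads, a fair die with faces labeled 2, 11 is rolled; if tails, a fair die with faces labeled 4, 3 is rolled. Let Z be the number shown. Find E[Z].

5

E[Z | heads] = (2+11)/2 = 13/2.
E[Z | tails] = (4+3)/2 = 7/2.
By the law of total expectation,
E[Z] = (1/2)·(13/2) + (1/2)·(7/2) = 5.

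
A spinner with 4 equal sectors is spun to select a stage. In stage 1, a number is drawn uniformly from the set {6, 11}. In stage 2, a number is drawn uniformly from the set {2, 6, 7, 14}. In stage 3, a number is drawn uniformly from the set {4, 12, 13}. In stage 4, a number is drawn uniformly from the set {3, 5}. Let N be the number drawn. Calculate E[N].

E[N | stage 1] = (6+11)/2 = 17/2.
E[N | stage 2] = (2+6+7+14)/4 = 29/4.
E[N | stage 3] = (4+12+13)/3 = 29/3.
E[N | stage 4] = (3+5)/2 = 4.
E[N] = (1/4)·(17/2) + (1/4)·(29/4) + (1/4)·(29/3) + (1/4)·(4) = 353/48.

353/48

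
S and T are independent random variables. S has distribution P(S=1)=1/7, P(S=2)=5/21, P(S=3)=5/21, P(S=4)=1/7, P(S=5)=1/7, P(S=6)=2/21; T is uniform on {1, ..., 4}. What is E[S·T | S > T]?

P(S > T) = 11/21.
Summing ST·P(x,y) over outcomes with S > T gives 397/84.
E[S·T | S > T] = (397/84) / (11/21) = 397/44.

397/44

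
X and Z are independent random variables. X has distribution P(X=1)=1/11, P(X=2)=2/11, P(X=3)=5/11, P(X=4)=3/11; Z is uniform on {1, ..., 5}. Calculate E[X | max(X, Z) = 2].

P(max(X, Z) = 2) = 1/11.
Summing X·P(x,y) over outcomes with max(X, Z) = 2 gives 9/55.
E[X | max(X, Z) = 2] = (9/55) / (1/11) = 9/5.

9/5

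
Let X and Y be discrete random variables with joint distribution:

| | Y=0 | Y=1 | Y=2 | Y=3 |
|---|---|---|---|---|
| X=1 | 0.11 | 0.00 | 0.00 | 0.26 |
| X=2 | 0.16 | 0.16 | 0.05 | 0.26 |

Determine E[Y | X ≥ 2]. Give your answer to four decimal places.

1.6508

P(X ≥ 2) = 0.63.
Summing Y·P(X=x,Y=y) over the conditioning event gives 1.04.
E[Y | X ≥ 2] = (1.04) / (0.63) = 1.6508.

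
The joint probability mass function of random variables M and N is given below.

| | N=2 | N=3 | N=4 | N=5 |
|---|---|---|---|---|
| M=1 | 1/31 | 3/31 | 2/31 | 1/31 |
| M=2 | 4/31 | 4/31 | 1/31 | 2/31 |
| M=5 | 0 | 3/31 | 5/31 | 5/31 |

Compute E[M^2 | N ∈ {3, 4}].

25/2

P(N ∈ {3, 4}) = 18/31.
Σ M^2·P over the event = 1·(3/31) + 1·(2/31) + 4·(4/31) + 4·(1/31) + 25·(3/31) + 25·(5/31) = 225/31.
E[M^2 | N ∈ {3, 4}] = (225/31) / (18/31) = 25/2.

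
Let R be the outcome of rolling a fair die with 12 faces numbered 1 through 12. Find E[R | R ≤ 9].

5

Given R ≤ 9, R is equally likely to be any of {1, 2, 3, 4, 5, 6, 7, 8, 9}.
E[R | R ≤ 9] = (1 + 2 + 3 + 4 + 5 + 6 + 7 + 8 + 9) / 9 = 5.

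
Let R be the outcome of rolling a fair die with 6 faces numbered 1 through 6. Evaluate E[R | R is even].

4

Given R is even, R is equally likely to be any of {2, 4, 6}.
E[R | R is even] = (2 + 4 + 6) / 3 = 4.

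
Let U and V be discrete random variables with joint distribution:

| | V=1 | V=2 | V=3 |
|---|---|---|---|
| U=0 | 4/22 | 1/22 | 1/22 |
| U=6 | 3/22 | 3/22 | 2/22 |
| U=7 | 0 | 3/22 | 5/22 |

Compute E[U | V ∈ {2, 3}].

86/15

P(V ∈ {2, 3}) = 15/22.
Σ U·P over the event = 0·(1/22) + 0·(1/22) + 6·(3/22) + 6·(2/22) + 7·(3/22) + 7·(5/22) = 43/11.
E[U | V ∈ {2, 3}] = (43/11) / (15/22) = 86/15.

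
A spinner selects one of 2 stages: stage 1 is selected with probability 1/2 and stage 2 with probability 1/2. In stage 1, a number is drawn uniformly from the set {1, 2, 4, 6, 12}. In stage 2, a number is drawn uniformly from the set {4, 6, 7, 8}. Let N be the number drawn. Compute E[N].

E[N | stage 1] = (1+2+4+6+12)/5 = 5.
E[N | stage 2] = (4+6+7+8)/4 = 25/4.
By the law of total expectation,
E[N] = (1/2)·(5) + (1/2)·(25/4) = 45/8.

45/8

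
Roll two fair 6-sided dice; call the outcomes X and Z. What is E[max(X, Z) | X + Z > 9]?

35/6

Outcomes with X + Z > 9: (4,6), (5,5), (5,6), (6,4), (6,5), (6,6), each with probability 1/36.
E[max(X, Z) | X + Z > 9] = (6 + 5 + 6 + 6 + 6 + 6) / 6 = 35/6.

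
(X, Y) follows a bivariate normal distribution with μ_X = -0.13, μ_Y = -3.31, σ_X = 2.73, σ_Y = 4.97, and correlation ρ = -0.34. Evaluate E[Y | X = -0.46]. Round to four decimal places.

-3.1057

For a bivariate normal, E[Y | X=x] = μ_Y + ρ·(σ_Y/σ_X)·(x − μ_X).
E[Y | X=-0.46] = -3.31 + (-0.34)·(4.97/2.73)·(-0.46 − (-0.13)) = -3.31 + (-0.61897)·(-0.33) = -3.1057.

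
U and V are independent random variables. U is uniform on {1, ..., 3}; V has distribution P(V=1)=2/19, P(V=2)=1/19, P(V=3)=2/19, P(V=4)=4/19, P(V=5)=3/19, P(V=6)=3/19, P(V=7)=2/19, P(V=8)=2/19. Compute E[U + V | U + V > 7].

P(U + V > 7) = 7/19.
Summing (U+V)·P(x,y) over outcomes with U + V > 7 gives 63/19.
E[U + V | U + V > 7] = (63/19) / (7/19) = 9.

9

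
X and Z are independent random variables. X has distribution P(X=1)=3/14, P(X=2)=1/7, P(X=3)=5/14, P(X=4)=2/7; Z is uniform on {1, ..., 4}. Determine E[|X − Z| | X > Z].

P(X > Z) = 3/7.
Summing |X−Z|·P(x,y) over outcomes with X > Z gives 41/56.
E[|X − Z| | X > Z] = (41/56) / (3/7) = 41/24.

41/24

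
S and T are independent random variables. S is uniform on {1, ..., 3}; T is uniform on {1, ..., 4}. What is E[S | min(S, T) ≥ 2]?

P(min(S, T) ≥ 2) = 1/2.
Summing S·P(x,y) over outcomes with min(S, T) ≥ 2 gives 5/4.
E[S | min(S, T) ≥ 2] = (5/4) / (1/2) = 5/2.

5/2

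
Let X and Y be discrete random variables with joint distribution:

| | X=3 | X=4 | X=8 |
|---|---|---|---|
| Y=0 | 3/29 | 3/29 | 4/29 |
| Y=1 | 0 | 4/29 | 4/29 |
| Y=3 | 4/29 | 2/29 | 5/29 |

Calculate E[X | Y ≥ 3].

P(Y ≥ 3) = 11/29.
Σ X·P over the event = 3·(4/29) + 4·(2/29) + 8·(5/29) = 60/29.
E[X | Y ≥ 3] = (60/29) / (11/29) = 60/11.

60/11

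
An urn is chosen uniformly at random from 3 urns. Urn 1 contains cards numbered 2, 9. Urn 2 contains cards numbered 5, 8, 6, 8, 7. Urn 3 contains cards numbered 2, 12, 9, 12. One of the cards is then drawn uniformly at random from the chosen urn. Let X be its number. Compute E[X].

421/60

E[X | urn 1] = (2+9)/2 = 11/2.
E[X | urn 2] = (5+8+6+8+7)/5 = 34/5.
E[X | urn 3] = (2+12+9+12)/4 = 35/4.
By the law of total expectation,
E[X] = (1/3)·(11/2) + (1/3)·(34/5) + (1/3)·(35/4) = 421/60.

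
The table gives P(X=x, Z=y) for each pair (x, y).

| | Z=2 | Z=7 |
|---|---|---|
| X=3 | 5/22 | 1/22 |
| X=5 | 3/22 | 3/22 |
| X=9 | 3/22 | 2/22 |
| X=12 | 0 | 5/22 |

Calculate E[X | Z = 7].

96/11

P(Z = 7) = 1/2.
Σ X·P over the event = 3·(1/22) + 5·(3/22) + 9·(2/22) + 12·(5/22) = 48/11.
E[X | Z = 7] = (48/11) / (1/2) = 96/11.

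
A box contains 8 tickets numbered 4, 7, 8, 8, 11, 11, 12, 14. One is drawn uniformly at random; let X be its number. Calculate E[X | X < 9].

P(X < 9) = 1/2.
Σ over the event: 4·1/8 + 7·1/8 + 8·1/4 = 27/8.
E[X | X < 9] = (27/8) / (1/2) = 27/4.

27/4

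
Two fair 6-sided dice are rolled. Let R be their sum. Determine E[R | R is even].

7

P(R is even) = 1/2.
Σ over the event: 2·1/36 + 4·1/12 + 6·5/36 + 8·5/36 + 10·1/12 + 12·1/36 = 7/2.
E[R | R is even] = (7/2) / (1/2) = 7.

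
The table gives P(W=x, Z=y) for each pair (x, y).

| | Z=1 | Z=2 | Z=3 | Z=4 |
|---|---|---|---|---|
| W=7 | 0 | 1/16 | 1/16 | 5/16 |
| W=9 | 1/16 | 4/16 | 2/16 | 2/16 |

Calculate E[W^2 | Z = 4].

407/7

P(Z = 4) = 7/16.
Σ W^2·P over the event = 49·(5/16) + 81·(2/16) = 407/16.
E[W^2 | Z = 4] = (407/16) / (7/16) = 407/7.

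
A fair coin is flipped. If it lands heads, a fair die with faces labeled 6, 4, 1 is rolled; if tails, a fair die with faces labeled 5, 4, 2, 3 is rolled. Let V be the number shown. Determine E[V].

E[V | heads] = (6+4+1)/3 = 11/3.
E[V | tails] = (5+4+2+3)/4 = 7/2.
E[V] = (1/2)·(11/3) + (1/2)·(7/2) = 43/12.

43/12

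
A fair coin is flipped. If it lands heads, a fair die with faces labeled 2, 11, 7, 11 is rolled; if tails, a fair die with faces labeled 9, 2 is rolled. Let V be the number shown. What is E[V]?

E[V | heads] = (2+11+7+11)/4 = 31/4.
E[V | tails] = (9+2)/2 = 11/2.
By the law of total expectation,
E[V] = (1/2)·(31/4) + (1/2)·(11/2) = 53/8.

53/8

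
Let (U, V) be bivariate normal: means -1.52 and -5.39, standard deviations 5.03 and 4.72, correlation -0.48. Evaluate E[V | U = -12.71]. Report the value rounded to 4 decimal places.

For a bivariate normal, E[V | U=x] = μ_V + ρ·(σ_V/σ_U)·(x − μ_U).
E[V | U=-12.71] = -5.39 + (-0.48)·(4.72/5.03)·(-12.71 − (-1.52)) = -5.39 + (-0.45042)·(-11.19) = -0.3498.

-0.3498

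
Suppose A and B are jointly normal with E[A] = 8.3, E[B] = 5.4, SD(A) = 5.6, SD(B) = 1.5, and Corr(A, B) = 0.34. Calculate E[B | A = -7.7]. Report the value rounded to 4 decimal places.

3.9429

For a bivariate normal, E[B | A=x] = μ_B + ρ·(σ_B/σ_A)·(x − μ_A).
E[B | A=-7.7] = 5.4 + (0.34)·(1.5/5.6)·(-7.7 − (8.3)) = 5.4 + (0.091071)·(-16) = 3.9429.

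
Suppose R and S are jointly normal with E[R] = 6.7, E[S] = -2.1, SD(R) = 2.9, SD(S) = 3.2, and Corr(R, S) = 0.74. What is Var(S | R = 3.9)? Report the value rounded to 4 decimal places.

The conditional variance in a bivariate normal is σ_S²(1 − ρ²), independent of x.
Var(S | R=3.9) = (3.2)²·(1 − (0.74)²) = 10.24·0.4524 = 4.6326.

4.6326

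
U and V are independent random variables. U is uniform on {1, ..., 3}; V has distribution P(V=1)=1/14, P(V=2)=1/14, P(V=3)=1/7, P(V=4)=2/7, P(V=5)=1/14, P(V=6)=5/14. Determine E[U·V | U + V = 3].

2

P(U + V = 3) = 1/21.
Summing UV·P(x,y) over outcomes with U + V = 3 gives 2/21.
E[U·V | U + V = 3] = (2/21) / (1/21) = 2.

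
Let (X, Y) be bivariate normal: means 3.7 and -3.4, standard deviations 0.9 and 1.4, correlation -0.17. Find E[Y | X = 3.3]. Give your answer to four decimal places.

-3.2942

The regression of Y on X has slope ρ·σ_Y/σ_X and passes through (μ_X, μ_Y).
E[Y | X=3.3] = -3.4 + (-0.17)·(1.4/0.9)·(3.3 − (3.7)) = -3.4 + (-0.26444)·(-0.4) = -3.2942.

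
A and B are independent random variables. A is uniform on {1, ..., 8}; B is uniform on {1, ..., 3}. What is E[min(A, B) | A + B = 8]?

Outcomes with A + B = 8: (5,3), (6,2), (7,1), each with probability 1/24.
E[min(A, B) | A + B = 8] = (3 + 2 + 1) / 3 = 2.

2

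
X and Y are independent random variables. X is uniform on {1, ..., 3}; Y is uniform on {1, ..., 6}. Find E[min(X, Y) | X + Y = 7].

2

Outcomes with X + Y = 7: (1,6), (2,5), (3,4), each with probability 1/18.
E[min(X, Y) | X + Y = 7] = (1 + 2 + 3) / 3 = 2.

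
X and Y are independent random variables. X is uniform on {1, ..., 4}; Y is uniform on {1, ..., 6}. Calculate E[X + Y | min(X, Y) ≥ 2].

7

P(min(X, Y) ≥ 2) = 5/8.
Summing (X+Y)·P(x,y) over outcomes with min(X, Y) ≥ 2 gives 35/8.
E[X + Y | min(X, Y) ≥ 2] = (35/8) / (5/8) = 7.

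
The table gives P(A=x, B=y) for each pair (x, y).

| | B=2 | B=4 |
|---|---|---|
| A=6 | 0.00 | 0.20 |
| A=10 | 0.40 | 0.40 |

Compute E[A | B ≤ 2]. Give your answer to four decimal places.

10.0000

P(B ≤ 2) = 0.40.
Σ A·P over the event = 10·(0.40) = 4.00.
E[A | B ≤ 2] = (4.00) / (0.40) = 10.0000.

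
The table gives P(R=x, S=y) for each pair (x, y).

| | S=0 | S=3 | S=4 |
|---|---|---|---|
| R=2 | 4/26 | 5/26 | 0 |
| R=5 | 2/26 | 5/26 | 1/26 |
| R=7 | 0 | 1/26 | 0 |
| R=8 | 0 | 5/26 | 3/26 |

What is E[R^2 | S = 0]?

11

P(S = 0) = 3/13.
Σ R^2·P over the event = 4·(4/26) + 25·(2/26) = 33/13.
E[R^2 | S = 0] = (33/13) / (3/13) = 11.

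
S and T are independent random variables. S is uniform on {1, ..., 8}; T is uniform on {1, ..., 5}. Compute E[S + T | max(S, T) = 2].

Outcomes with max(S, T) = 2: (1,2), (2,1), (2,2), each with probability 1/40.
E[S + T | max(S, T) = 2] = (3 + 3 + 4) / 3 = 10/3.

10/3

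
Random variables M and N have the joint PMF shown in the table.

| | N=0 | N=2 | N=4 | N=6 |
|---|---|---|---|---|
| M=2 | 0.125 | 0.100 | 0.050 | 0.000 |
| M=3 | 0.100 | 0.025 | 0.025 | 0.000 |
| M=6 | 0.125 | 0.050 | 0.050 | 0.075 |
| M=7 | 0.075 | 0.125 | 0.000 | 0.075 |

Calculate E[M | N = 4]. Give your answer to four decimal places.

P(N = 4) = 0.125.
Summing M·P(M=x,N=y) over the conditioning event gives 0.475.
E[M | N = 4] = (0.475) / (0.125) = 3.8000.

3.8000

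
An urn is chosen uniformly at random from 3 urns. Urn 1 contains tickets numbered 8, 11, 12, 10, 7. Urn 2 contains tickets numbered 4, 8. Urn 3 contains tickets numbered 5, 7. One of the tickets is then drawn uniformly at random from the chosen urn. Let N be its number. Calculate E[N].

E[N | urn 1] = (8+11+12+10+7)/5 = 48/5.
E[N | urn 2] = (4+8)/2 = 6.
E[N | urn 3] = (5+7)/2 = 6.
By the law of total expectation,
E[N] = (1/3)·(48/5) + (1/3)·(6) + (1/3)·(6) = 36/5.

36/5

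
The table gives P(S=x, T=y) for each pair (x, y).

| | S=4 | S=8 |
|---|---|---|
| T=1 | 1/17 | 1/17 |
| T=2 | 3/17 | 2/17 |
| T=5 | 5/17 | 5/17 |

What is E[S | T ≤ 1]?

6

P(T ≤ 1) = 2/17.
Σ S·P over the event = 4·(1/17) + 8·(1/17) = 12/17.
E[S | T ≤ 1] = (12/17) / (2/17) = 6.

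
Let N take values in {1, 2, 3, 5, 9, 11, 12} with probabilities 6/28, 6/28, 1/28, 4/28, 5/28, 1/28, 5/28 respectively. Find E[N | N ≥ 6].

116/11

P(N ≥ 6) = 11/28.
Σ over the event: 9·5/28 + 11·1/28 + 12·5/28 = 29/7.
E[N | N ≥ 6] = (29/7) / (11/28) = 116/11.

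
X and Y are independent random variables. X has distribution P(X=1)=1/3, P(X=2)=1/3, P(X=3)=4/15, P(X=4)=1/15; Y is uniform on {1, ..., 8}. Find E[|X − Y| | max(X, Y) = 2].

2/3

P(max(X, Y) = 2) = 1/8.
Summing |X−Y|·P(x,y) over outcomes with max(X, Y) = 2 gives 1/12.
E[|X − Y| | max(X, Y) = 2] = (1/12) / (1/8) = 2/3.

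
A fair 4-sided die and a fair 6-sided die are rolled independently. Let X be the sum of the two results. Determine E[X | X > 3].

136/21

P(X > 3) = 7/8.
Σ over the event: 4·1/8 + 5·1/6 + 6·1/6 + 7·1/6 + 8·1/8 + 9·1/12 + 10·1/24 = 17/3.
E[X | X > 3] = (17/3) / (7/8) = 136/21.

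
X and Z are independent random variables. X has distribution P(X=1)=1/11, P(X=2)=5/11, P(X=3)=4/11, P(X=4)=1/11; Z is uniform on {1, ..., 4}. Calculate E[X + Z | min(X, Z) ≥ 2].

28/5

P(min(X, Z) ≥ 2) = 15/22.
Summing (X+Z)·P(x,y) over outcomes with min(X, Z) ≥ 2 gives 42/11.
E[X + Z | min(X, Z) ≥ 2] = (42/11) / (15/22) = 28/5.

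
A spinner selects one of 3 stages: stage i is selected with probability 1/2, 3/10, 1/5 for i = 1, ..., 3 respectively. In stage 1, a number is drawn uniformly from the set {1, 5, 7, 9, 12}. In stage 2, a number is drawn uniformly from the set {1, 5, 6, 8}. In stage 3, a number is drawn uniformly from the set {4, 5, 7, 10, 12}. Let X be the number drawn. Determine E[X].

E[X | stage 1] = (1+5+7+9+12)/5 = 34/5.
E[X | stage 2] = (1+5+6+8)/4 = 5.
E[X | stage 3] = (4+5+7+10+12)/5 = 38/5.
By the law of total expectation,
E[X] = (1/2)·(34/5) + (3/10)·(5) + (1/5)·(38/5) = 321/50.

321/50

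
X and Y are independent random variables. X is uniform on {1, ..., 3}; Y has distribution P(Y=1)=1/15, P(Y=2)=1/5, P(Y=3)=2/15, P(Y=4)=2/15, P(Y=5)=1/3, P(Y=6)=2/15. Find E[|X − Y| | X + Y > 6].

P(X + Y > 6) = 2/5.
Summing |X−Y|·P(x,y) over outcomes with X + Y > 6 gives 17/15.
E[|X − Y| | X + Y > 6] = (17/15) / (2/5) = 17/6.

17/6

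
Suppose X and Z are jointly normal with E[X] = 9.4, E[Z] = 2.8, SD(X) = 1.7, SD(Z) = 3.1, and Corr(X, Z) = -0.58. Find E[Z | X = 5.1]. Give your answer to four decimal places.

E[Z | X=x] = μ_Z + ρ(σ_Z/σ_X)(x − μ_X) for jointly normal variables.
E[Z | X=5.1] = 2.8 + (-0.58)·(3.1/1.7)·(5.1 − (9.4)) = 2.8 + (-1.05765)·(-4.3) = 7.3479.

7.3479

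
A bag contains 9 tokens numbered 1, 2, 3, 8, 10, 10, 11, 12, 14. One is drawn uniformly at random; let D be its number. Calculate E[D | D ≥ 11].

37/3

P(D ≥ 11) = 1/3.
Σ over the event: 11·1/9 + 12·1/9 + 14·1/9 = 37/9.
E[D | D ≥ 11] = (37/9) / (1/3) = 37/3.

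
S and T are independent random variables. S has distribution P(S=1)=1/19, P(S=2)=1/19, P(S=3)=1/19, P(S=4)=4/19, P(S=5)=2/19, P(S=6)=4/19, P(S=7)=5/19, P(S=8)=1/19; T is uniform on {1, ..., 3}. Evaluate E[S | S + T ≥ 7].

237/38

P(S + T ≥ 7) = 2/3.
Summing S·P(x,y) over outcomes with S + T ≥ 7 gives 79/19.
E[S | S + T ≥ 7] = (79/19) / (2/3) = 237/38.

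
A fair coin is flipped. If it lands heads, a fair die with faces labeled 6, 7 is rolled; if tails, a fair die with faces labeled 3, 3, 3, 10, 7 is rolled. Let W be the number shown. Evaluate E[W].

117/20

E[W | heads] = (6+7)/2 = 13/2.
E[W | tails] = (3+3+3+10+7)/5 = 26/5.
By the law of total expectation,
E[W] = (1/2)·(13/2) + (1/2)·(26/5) = 117/20.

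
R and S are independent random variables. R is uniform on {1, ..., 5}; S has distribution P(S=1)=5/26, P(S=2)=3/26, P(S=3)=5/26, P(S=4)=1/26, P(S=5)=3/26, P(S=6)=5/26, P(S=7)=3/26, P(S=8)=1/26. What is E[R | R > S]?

P(R > S) = 4/13.
Summing R·P(x,y) over outcomes with R > S gives 6/5.
E[R | R > S] = (6/5) / (4/13) = 39/10.

39/10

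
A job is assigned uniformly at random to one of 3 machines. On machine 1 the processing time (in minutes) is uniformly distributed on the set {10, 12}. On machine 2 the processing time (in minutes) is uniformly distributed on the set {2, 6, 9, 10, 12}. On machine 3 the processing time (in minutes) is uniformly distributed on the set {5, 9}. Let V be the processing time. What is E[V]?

43/5

E[V | machine 1] = (10+12)/2 = 11.
E[V | machine 2] = (2+6+9+10+12)/5 = 39/5.
E[V | machine 3] = (5+9)/2 = 7.
By the law of total expectation,
E[V] = (1/3)·(11) + (1/3)·(39/5) + (1/3)·(7) = 43/5.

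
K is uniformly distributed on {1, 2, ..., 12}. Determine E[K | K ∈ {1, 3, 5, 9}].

9/2

P(K ∈ {1, 3, 5, 9}) = 1/3.
Σ over the event: 1·1/12 + 3·1/12 + 5·1/12 + 9·1/12 = 3/2.
E[K | K ∈ {1, 3, 5, 9}] = (3/2) / (1/3) = 9/2.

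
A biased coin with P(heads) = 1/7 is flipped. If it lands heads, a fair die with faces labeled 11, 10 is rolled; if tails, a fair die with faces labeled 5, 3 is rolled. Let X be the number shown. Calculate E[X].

E[X | heads] = (11+10)/2 = 21/2.
E[X | tails] = (5+3)/2 = 4.
E[X] = (1/7)·(21/2) + (6/7)·(4) = 69/14.

69/14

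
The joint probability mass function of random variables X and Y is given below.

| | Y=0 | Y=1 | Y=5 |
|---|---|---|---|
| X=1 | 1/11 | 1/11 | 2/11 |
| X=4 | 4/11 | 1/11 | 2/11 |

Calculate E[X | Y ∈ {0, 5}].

P(Y ∈ {0, 5}) = 9/11.
Σ X·P over the event = 1·(1/11) + 1·(2/11) + 4·(4/11) + 4·(2/11) = 27/11.
E[X | Y ∈ {0, 5}] = (27/11) / (9/11) = 3.

3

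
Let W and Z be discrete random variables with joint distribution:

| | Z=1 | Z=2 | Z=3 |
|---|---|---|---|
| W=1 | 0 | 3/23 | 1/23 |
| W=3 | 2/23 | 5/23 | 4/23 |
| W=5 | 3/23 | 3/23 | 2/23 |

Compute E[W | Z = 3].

23/7

P(Z = 3) = 7/23.
Summing W·P(W=x,Z=y) over the conditioning event gives 1.
E[W | Z = 3] = (1) / (7/23) = 23/7.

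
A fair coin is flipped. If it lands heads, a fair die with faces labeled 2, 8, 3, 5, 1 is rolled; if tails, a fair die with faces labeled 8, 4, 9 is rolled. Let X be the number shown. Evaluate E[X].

27/5

E[X | heads] = (2+8+3+5+1)/5 = 19/5.
E[X | tails] = (8+4+9)/3 = 7.
E[X] = (1/2)·(19/5) + (1/2)·(7) = 27/5.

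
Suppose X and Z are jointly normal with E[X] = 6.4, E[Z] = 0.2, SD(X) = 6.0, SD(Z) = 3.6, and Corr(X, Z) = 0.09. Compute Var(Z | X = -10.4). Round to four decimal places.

The conditional variance in a bivariate normal is σ_Z²(1 − ρ²), independent of x.
Var(Z | X=-10.4) = (3.6)²·(1 − (0.09)²) = 12.96·0.9919 = 12.8550.

12.8550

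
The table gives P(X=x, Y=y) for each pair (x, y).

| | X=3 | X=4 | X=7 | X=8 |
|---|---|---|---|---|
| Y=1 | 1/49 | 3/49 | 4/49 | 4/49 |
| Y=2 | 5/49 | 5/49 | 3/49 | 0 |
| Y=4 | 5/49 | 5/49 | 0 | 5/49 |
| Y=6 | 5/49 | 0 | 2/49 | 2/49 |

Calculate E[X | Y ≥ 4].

P(Y ≥ 4) = 24/49.
Σ X·P over the event = 3·(5/49) + 3·(5/49) + 4·(5/49) + 7·(2/49) + 8·(5/49) + 8·(2/49) = 120/49.
E[X | Y ≥ 4] = (120/49) / (24/49) = 5.

5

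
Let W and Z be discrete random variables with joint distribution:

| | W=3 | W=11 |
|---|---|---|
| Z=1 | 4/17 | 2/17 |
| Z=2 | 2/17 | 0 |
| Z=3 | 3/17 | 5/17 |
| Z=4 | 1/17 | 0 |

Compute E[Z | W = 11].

P(W = 11) = 7/17.
Σ Z·P over the event = 1·(2/17) + 3·(5/17) = 1.
E[Z | W = 11] = (1) / (7/17) = 17/7.

17/7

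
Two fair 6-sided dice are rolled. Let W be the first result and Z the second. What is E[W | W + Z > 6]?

13/3

P(W + Z > 6) = 7/12.
Summing W·P(x,y) over outcomes with W + Z > 6 gives 91/36.
E[W | W + Z > 6] = (91/36) / (7/12) = 13/3.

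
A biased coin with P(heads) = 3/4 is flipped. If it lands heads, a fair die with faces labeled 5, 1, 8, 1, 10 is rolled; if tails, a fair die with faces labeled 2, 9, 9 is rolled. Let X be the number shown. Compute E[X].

65/12

E[X | heads] = (5+1+8+1+10)/5 = 5.
E[X | tails] = (2+9+9)/3 = 20/3.
By the law of total expectation,
E[X] = (3/4)·(5) + (1/4)·(20/3) = 65/12.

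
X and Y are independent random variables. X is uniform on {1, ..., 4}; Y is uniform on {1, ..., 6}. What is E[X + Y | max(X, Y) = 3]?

24/5

Outcomes with max(X, Y) = 3: (1,3), (2,3), (3,1), (3,2), (3,3), each with probability 1/24.
E[X + Y | max(X, Y) = 3] = (4 + 5 + 4 + 5 + 6) / 5 = 24/5.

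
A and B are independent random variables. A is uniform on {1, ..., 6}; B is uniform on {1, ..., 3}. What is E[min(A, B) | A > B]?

11/6

P(A > B) = 2/3.
Summing min(A,B)·P(x,y) over outcomes with A > B gives 11/9.
E[min(A, B) | A > B] = (11/9) / (2/3) = 11/6.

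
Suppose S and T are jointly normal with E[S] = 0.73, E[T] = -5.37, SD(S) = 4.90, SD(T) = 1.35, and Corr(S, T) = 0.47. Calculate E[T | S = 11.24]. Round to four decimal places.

For a bivariate normal, E[T | S=x] = μ_T + ρ·(σ_T/σ_S)·(x − μ_S).
E[T | S=11.24] = -5.37 + (0.47)·(1.35/4.90)·(11.24 − (0.73)) = -5.37 + (0.12949)·(10.51) = -4.0091.

-4.0091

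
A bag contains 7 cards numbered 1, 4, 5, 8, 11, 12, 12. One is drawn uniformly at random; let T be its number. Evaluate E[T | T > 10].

P(T > 10) = 3/7.
Σ over the event: 11·1/7 + 12·2/7 = 5.
E[T | T > 10] = (5) / (3/7) = 35/3.

35/3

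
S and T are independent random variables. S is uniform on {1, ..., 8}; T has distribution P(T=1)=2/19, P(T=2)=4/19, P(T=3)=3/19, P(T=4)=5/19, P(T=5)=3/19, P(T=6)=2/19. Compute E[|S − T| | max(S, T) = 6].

78/29

P(max(S, T) = 6) = 29/152.
Summing |S−T|·P(x,y) over outcomes with max(S, T) = 6 gives 39/76.
E[|S − T| | max(S, T) = 6] = (39/76) / (29/152) = 78/29.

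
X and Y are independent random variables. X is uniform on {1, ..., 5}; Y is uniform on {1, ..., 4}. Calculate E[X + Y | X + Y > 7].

25/3

P(X + Y > 7) = 3/20.
Summing (X+Y)·P(x,y) over outcomes with X + Y > 7 gives 5/4.
E[X + Y | X + Y > 7] = (5/4) / (3/20) = 25/3.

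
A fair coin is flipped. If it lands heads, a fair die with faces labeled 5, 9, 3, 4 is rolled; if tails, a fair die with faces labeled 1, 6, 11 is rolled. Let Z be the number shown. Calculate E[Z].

E[Z | heads] = (5+9+3+4)/4 = 21/4.
E[Z | tails] = (1+6+11)/3 = 6.
By the law of total expectation,
E[Z] = (1/2)·(21/4) + (1/2)·(6) = 45/8.

45/8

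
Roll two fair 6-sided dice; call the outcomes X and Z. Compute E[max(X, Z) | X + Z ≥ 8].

83/15

P(X + Z ≥ 8) = 5/12.
Summing max(X,Z)·P(x,y) over outcomes with X + Z ≥ 8 gives 83/36.
E[max(X, Z) | X + Z ≥ 8] = (83/36) / (5/12) = 83/15.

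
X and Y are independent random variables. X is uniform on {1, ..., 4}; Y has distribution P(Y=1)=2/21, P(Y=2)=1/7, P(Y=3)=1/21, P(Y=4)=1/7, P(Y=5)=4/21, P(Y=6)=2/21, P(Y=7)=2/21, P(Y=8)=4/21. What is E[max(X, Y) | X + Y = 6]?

P(X + Y = 6) = 11/84.
Summing max(X,Y)·P(x,y) over outcomes with X + Y = 6 gives 47/84.
E[max(X, Y) | X + Y = 6] = (47/84) / (11/84) = 47/11.

47/11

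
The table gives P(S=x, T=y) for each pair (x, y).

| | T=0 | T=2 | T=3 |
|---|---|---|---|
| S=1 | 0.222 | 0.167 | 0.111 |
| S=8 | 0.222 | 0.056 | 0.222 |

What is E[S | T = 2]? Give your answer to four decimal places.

2.7578

P(T = 2) = 0.223.
Σ S·P over the event = 1·(0.167) + 8·(0.056) = 0.615.
E[S | T = 2] = (0.615) / (0.223) = 2.7578.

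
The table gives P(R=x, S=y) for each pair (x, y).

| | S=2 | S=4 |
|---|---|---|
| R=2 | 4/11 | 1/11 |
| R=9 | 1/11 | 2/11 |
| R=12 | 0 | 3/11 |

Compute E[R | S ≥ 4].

P(S ≥ 4) = 6/11.
Σ R·P over the event = 2·(1/11) + 9·(2/11) + 12·(3/11) = 56/11.
E[R | S ≥ 4] = (56/11) / (6/11) = 28/3.

28/3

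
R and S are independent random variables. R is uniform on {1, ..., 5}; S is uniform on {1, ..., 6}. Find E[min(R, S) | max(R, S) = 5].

P(max(R, S) = 5) = 3/10.
Summing min(R,S)·P(x,y) over outcomes with max(R, S) = 5 gives 5/6.
E[min(R, S) | max(R, S) = 5] = (5/6) / (3/10) = 25/9.

25/9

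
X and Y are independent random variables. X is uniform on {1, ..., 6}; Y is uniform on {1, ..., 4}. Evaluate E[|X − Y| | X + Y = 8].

2

P(X + Y = 8) = 1/8.
Summing |X−Y|·P(x,y) over outcomes with X + Y = 8 gives 1/4.
E[|X − Y| | X + Y = 8] = (1/4) / (1/8) = 2.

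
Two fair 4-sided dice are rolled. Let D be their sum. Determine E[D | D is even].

5

P(D is even) = 1/2.
Σ over the event: 2·1/16 + 4·3/16 + 6·3/16 + 8·1/16 = 5/2.
E[D | D is even] = (5/2) / (1/2) = 5.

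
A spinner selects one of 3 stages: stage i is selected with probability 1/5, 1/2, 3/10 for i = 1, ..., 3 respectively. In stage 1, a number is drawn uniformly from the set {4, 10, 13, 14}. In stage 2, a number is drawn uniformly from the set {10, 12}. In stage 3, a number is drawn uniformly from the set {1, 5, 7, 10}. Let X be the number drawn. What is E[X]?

371/40

E[X | stage 1] = (4+10+13+14)/4 = 41/4.
E[X | stage 2] = (10+12)/2 = 11.
E[X | stage 3] = (1+5+7+10)/4 = 23/4.
By the law of total expectation,
E[X] = (1/5)·(41/4) + (1/2)·(11) + (3/10)·(23/4) = 371/40.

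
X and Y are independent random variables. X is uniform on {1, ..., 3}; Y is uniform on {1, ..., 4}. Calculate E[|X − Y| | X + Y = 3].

P(X + Y = 3) = 1/6.
Summing |X−Y|·P(x,y) over outcomes with X + Y = 3 gives 1/6.
E[|X − Y| | X + Y = 3] = (1/6) / (1/6) = 1.

1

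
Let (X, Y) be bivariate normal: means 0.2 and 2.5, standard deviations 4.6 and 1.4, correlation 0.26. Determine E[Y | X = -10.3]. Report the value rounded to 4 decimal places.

For a bivariate normal, E[Y | X=x] = μ_Y + ρ·(σ_Y/σ_X)·(x − μ_X).
E[Y | X=-10.3] = 2.5 + (0.26)·(1.4/4.6)·(-10.3 − (0.2)) = 2.5 + (0.07913)·(-10.5) = 1.6691.

1.6691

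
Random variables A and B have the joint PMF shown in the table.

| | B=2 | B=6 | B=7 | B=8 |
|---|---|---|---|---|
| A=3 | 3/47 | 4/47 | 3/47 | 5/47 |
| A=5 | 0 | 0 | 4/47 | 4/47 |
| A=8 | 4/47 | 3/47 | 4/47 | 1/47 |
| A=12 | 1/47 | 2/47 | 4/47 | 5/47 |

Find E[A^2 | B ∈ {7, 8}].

944/15

P(B ∈ {7, 8}) = 30/47.
Σ A^2·P over the event = 9·(3/47) + 9·(5/47) + 25·(4/47) + 25·(4/47) + 64·(4/47) + 64·(1/47) + 144·(4/47) + 144·(5/47) = 1888/47.
E[A^2 | B ∈ {7, 8}] = (1888/47) / (30/47) = 944/15.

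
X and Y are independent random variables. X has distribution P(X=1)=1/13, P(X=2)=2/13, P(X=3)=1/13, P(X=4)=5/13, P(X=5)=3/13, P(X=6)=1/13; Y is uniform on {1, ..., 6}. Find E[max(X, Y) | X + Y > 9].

81/14

P(X + Y > 9) = 7/39.
Summing max(X,Y)·P(x,y) over outcomes with X + Y > 9 gives 27/26.
E[max(X, Y) | X + Y > 9] = (27/26) / (7/39) = 81/14.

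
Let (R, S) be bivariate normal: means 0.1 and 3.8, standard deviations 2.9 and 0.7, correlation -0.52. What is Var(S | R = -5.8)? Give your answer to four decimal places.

The conditional variance in a bivariate normal is σ_S²(1 − ρ²), independent of x.
Var(S | R=-5.8) = (0.7)²·(1 − (-0.52)²) = 0.49·0.7296 = 0.3575.

0.3575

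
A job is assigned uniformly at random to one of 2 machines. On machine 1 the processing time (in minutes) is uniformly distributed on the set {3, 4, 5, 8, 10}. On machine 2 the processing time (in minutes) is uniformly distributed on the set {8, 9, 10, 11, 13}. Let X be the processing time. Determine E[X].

E[X | machine 1] = (3+4+5+8+10)/5 = 6.
E[X | machine 2] = (8+9+10+11+13)/5 = 51/5.
E[X] = (1/2)·(6) + (1/2)·(51/5) = 81/10.

81/10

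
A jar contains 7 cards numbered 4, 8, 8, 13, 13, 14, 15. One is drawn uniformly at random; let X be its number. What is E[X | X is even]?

17/2

P(X is even) = 4/7.
Σ over the event: 4·1/7 + 8·2/7 + 14·1/7 = 34/7.
E[X | X is even] = (34/7) / (4/7) = 17/2.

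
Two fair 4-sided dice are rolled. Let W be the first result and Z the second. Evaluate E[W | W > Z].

Outcomes with W > Z: (2,1), (3,1), (3,2), (4,1), (4,2), (4,3), each with probability 1/16.
E[W | W > Z] = (2 + 3 + 3 + 4 + 4 + 4) / 6 = 10/3.

10/3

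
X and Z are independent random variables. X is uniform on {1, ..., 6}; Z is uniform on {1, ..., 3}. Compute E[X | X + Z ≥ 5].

53/12

P(X + Z ≥ 5) = 2/3.
Summing X·P(x,y) over outcomes with X + Z ≥ 5 gives 53/18.
E[X | X + Z ≥ 5] = (53/18) / (2/3) = 53/12.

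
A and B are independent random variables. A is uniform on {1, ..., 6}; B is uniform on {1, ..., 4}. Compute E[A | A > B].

32/7

P(A > B) = 7/12.
Summing A·P(x,y) over outcomes with A > B gives 8/3.
E[A | A > B] = (8/3) / (7/12) = 32/7.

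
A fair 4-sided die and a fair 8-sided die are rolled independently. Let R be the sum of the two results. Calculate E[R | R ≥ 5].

102/13

P(R ≥ 5) = 13/16.
Σ over the event: 5·1/8 + 6·1/8 + 7·1/8 + 8·1/8 + 9·1/8 + 10·3/32 + 11·1/16 + 12·1/32 = 51/8.
E[R | R ≥ 5] = (51/8) / (13/16) = 102/13.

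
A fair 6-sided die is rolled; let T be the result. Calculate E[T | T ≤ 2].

3/2

Given T ≤ 2, T is equally likely to be any of {1, 2}.
E[T | T ≤ 2] = (1 + 2) / 2 = 3/2.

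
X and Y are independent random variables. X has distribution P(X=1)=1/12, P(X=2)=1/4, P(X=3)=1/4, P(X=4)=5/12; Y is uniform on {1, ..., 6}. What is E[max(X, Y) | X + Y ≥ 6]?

75/16

P(X + Y ≥ 6) = 2/3.
Summing max(X,Y)·P(x,y) over outcomes with X + Y ≥ 6 gives 25/8.
E[max(X, Y) | X + Y ≥ 6] = (25/8) / (2/3) = 75/16.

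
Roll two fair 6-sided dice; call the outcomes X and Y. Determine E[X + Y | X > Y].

7

P(X > Y) = 5/12.
Summing (X+Y)·P(x,y) over outcomes with X > Y gives 35/12.
E[X + Y | X > Y] = (35/12) / (5/12) = 7.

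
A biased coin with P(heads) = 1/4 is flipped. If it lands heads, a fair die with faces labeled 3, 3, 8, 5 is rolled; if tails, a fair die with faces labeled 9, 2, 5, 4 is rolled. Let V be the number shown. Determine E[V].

79/16

E[V | heads] = (3+3+8+5)/4 = 19/4.
E[V | tails] = (9+2+5+4)/4 = 5.
By the law of total expectation,
E[V] = (1/4)·(19/4) + (3/4)·(5) = 79/16.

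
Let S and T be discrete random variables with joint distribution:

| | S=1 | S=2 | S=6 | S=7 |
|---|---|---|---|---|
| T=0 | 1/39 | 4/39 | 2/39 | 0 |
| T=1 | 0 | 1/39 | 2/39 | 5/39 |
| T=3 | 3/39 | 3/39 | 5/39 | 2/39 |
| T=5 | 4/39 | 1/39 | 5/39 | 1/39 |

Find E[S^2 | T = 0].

89/7

P(T = 0) = 7/39.
Σ S^2·P over the event = 1·(1/39) + 4·(4/39) + 36·(2/39) = 89/39.
E[S^2 | T = 0] = (89/39) / (7/39) = 89/7.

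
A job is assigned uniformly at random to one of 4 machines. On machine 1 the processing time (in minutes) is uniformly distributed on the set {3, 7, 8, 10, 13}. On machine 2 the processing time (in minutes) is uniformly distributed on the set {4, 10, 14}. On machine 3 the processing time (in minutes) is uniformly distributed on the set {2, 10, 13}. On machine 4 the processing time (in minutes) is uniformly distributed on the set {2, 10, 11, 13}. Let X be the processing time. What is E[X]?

523/60

E[X | machine 1] = (3+7+8+10+13)/5 = 41/5.
E[X | machine 2] = (4+10+14)/3 = 28/3.
E[X | machine 3] = (2+10+13)/3 = 25/3.
E[X | machine 4] = (2+10+11+13)/4 = 9.
By the law of total expectation,
E[X] = (1/4)·(41/5) + (1/4)·(28/3) + (1/4)·(25/3) + (1/4)·(9) = 523/60.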